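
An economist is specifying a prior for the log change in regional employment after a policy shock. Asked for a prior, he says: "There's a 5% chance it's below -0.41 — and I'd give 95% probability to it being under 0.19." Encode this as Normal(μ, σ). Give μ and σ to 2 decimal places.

μ = -0.11, σ = 0.18

For Normal(μ,σ), the p-quantile is μ + z_p·σ. Here z_{0.05} = -1.645, z_{0.95} = 1.645.
So -0.41 = μ − 1.645σ and 0.19 = μ + 1.645σ.
Subtracting: σ = (0.19 − -0.41)/(1.645 − (-1.645)) = 0.18.
Then μ = -0.41 − (-1.645)·0.18 = -0.11.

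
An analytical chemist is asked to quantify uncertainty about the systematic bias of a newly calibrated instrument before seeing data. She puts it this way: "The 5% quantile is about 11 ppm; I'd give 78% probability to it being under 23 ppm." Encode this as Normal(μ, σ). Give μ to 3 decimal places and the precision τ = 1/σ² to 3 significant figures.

μ = 19.166, τ = 0.0406

For Normal(μ,σ), the p-quantile is μ + z_p·σ. Here z_{0.05} = -1.645, z_{0.78} = 0.7722.
So 11 = μ − 1.645σ and 23 = μ + 0.7722σ.
Subtracting: σ = (23 − 11)/(0.7722 − (-1.645)) = 4.965.
Then μ = 11 − (-1.645)·4.965 = 19.166.
Precision τ = 1/σ² = 1/4.965² = 0.0406.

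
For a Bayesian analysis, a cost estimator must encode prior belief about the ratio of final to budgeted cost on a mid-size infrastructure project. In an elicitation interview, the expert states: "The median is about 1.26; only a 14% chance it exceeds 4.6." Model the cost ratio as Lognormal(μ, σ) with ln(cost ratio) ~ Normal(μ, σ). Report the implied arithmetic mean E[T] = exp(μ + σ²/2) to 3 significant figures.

E[T] ≈ 2.58

If T ~ Lognormal(μ,σ) then ln T ~ Normal(μ,σ), so the p-quantile of ln T is μ + z_p·σ.
ln(1.26) = 0.2311 and ln(4.6) = 1.526; z_{0.5} = 0, z_{0.86} = 1.08.
σ = (1.526 − 0.2311)/(1.08 − (0)) = 1.199.
μ = 0.2311 − (0)·1.199 = 0.231.
E[T] = exp(μ + σ²/2) = exp(0.231 + 0.7184) = 2.58.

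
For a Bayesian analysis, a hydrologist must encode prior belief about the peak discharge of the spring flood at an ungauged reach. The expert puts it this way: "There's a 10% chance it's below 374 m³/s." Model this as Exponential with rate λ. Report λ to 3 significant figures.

P(T < 374.0) = 1 − e^(−λ·374.0) = 0.1, so λ = −ln(1−0.1)/374.0 = −ln(0.9)/374.0 = 0.000282.

λ ≈ 0.000282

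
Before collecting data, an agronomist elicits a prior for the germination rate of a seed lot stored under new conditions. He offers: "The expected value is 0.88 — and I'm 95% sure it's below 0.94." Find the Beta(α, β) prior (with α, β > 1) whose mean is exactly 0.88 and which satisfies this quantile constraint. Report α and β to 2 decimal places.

α ≈ 53.96, β ≈ 7.36

With mean 0.88 fixed, write α = 0.88s, β = 0.12s where s = α+β.
Need P(θ < 0.94) = 0.95 under Beta(0.88s, 0.12s). Normal approximation: (q−m)/√(m(1−m)/s) ≈ z_{0.95} = 1.64, so s ≈ 0.88·0.12·(1.64)²/(0.94−0.88)² = 79.4.
At s = 79.4: P(θ<0.94) ≈ 0.971. Adjusting to match 0.95 gives s ≈ 61.32.
So α = 0.88·61.32 ≈ 53.96, β = 0.12·61.32 ≈ 7.36.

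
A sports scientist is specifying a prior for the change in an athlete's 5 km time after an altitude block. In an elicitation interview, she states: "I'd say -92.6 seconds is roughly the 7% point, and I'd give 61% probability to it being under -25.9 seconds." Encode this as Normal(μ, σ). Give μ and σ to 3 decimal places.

The p-quantile of Normal(μ,σ) is μ + z_p·σ, with z_{0.07} = -1.476 and z_{0.61} = 0.2793.
Eliminate σ: μ = (z₂·x₁ − z₁·x₂)/(z₂ − z₁) = (0.2793·-92.6 − (-1.476)·-25.9)/1.755 = -36.515.
Then σ = (x₂ − x₁)/(z₂ − z₁) = (-25.9 − -92.6)/1.755 = 38.003.

μ = -36.515, σ = 38.003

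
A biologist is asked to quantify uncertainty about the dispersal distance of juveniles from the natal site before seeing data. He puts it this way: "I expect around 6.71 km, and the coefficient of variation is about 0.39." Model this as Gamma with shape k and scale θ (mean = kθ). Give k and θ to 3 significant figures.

k ≈ 6.57, θ ≈ 1.02

For Gamma(k, scale θ): mean = kθ, variance = kθ², so CV = 1/√k.
CV = 0.39, hence k = 1/CV² = 6.57.
Then θ = mean/k = 6.71/6.57 = 1.02.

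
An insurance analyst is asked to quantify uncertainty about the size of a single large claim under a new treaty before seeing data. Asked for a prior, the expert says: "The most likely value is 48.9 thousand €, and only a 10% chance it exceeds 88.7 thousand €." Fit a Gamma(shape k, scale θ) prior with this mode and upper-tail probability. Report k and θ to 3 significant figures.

k ≈ 6.37, θ ≈ 9.1

Gamma(k,θ) with k>1 has mode (k−1)θ, so θ = 48.9/(k−1).
Need P(X < 88.7) = 0.9 with θ tied to k this way. Start at k = 2, θ = 48.9: P(X<88.7) ≈ 0.541.
Too low — raise k to concentrate. Iterating converges to k ≈ 6.37.
Then θ = 48.9/(6.37−1) ≈ 9.1.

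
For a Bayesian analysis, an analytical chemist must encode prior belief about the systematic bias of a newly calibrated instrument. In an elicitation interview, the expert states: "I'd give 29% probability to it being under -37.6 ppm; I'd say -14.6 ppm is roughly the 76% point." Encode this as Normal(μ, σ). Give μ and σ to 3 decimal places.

μ = -27.496, σ = 18.258

For Normal(μ,σ), the p-quantile is μ + z_p·σ. Here z_{0.29} = -0.5534, z_{0.76} = 0.7063.
So -37.6 = μ − 0.5534σ and -14.6 = μ + 0.7063σ.
Subtracting: σ = (-14.6 − -37.6)/(0.7063 − (-0.5534)) = 18.258.
Then μ = -37.6 − (-0.5534)·18.258 = -27.496.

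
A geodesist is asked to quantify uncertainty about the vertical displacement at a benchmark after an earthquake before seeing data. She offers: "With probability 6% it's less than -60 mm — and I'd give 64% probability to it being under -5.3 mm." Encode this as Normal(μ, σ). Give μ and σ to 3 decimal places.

μ = -15.548, σ = 28.590

For Normal(μ,σ), the p-quantile is μ + z_p·σ. Here z_{0.06} = -1.555, z_{0.64} = 0.3585.
So -60 = μ − 1.555σ and -5.3 = μ + 0.3585σ.
Subtracting: σ = (-5.3 − -60)/(0.3585 − (-1.555)) = 28.590.
Then μ = -60 − (-1.555)·28.590 = -15.548.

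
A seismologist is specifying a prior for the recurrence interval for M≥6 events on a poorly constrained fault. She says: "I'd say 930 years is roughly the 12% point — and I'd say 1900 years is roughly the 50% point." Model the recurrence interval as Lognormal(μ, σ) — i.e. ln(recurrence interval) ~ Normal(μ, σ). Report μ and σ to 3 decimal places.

If T ~ Lognormal(μ,σ) then ln T ~ Normal(μ,σ), so the p-quantile of ln T is μ + z_p·σ.
ln(930) = 6.835 and ln(1900) = 7.55; z_{0.12} = -1.175, z_{0.5} = 0.
σ = (7.55 − 6.835)/(0 − (-1.175)) = 0.608.
μ = 6.835 − (-1.175)·0.608 = 7.550.

μ ≈ 7.550, σ ≈ 0.608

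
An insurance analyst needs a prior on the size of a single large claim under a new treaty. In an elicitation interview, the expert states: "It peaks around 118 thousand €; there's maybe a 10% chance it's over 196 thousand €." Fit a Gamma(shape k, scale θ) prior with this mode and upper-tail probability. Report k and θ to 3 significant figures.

Gamma(k,θ) with k>1 has mode (k−1)θ, so θ = 118/(k−1).
Need P(X < 196) = 0.9 with θ tied to k this way. Start at k = 2, θ = 118: P(X<196) ≈ 0.495.
Too low — raise k to concentrate. Iterating converges to k ≈ 8.33.
Then θ = 118/(8.33−1) ≈ 16.1.

k ≈ 8.33, θ ≈ 16.1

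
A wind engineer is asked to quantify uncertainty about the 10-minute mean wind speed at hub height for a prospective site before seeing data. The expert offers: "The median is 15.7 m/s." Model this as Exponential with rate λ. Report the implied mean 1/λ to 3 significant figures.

Exponential median = ln 2 / λ, so λ = ln 2 / 15.7 = 0.0441.
Mean = 1/λ = 22.7 m/s.

mean ≈ 22.7 m/s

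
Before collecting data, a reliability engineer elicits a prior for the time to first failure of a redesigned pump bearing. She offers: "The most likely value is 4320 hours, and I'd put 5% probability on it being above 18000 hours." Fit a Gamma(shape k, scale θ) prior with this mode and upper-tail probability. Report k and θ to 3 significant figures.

Gamma(k,θ) with k>1 has mode (k−1)θ, so θ = 4320/(k−1).
Need P(X < 18000) = 0.95 with θ tied to k this way. Start at k = 2, θ = 4320: P(X<18000) ≈ 0.920.
Too low — raise k to concentrate. Iterating converges to k ≈ 2.23.
Then θ = 4320/(2.23−1) ≈ 3530.

k ≈ 2.23, θ ≈ 3530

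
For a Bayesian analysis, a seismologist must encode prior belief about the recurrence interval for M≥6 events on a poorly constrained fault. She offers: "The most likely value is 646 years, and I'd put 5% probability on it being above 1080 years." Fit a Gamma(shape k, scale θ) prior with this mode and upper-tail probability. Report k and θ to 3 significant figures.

k ≈ 11.6, θ ≈ 61.1

Gamma(k,θ) with k>1 has mode (k−1)θ, so θ = 646/(k−1).
Need P(X < 1080) = 0.95 with θ tied to k this way. Start at k = 2, θ = 646: P(X<1080) ≈ 0.498.
Too low — raise k to concentrate. Iterating converges to k ≈ 11.6.
Then θ = 646/(11.6−1) ≈ 61.1.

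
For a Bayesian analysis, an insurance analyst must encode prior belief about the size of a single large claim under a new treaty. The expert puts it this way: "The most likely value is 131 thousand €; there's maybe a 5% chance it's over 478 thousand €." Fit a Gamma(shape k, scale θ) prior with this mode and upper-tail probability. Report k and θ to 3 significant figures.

Gamma(k,θ) with k>1 has mode (k−1)θ, so θ = 131/(k−1).
Need P(X < 478) = 0.95 with θ tied to k this way. Start at k = 2, θ = 131: P(X<478) ≈ 0.879.
Too low — raise k to concentrate. Iterating converges to k ≈ 2.53.
Then θ = 131/(2.53−1) ≈ 85.7.

k ≈ 2.53, θ ≈ 85.7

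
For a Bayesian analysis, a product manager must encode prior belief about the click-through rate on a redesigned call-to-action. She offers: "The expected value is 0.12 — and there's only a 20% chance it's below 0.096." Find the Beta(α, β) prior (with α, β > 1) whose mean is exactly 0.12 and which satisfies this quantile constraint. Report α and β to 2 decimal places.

With mean 0.12 fixed, write α = 0.12s, β = 0.88s where s = α+β.
Need P(θ < 0.096) = 0.2 under Beta(0.12s, 0.88s). Normal approximation: (q−m)/√(m(1−m)/s) ≈ z_{0.2} = -0.842, so s ≈ 0.12·0.88·(-0.842)²/(0.096−0.12)² = 129.9.
At s = 129.9: P(θ<0.096) ≈ 0.204. Adjusting to match 0.2 gives s ≈ 134.14.
So α = 0.12·134.14 ≈ 16.10, β = 0.88·134.14 ≈ 118.04.

α ≈ 16.10, β ≈ 118.04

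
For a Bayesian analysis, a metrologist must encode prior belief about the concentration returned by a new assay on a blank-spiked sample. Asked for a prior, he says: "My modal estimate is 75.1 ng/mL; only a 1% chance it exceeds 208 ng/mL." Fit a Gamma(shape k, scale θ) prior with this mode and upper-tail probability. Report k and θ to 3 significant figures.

k ≈ 5.42, θ ≈ 17

Gamma(k,θ) with k>1 has mode (k−1)θ, so θ = 75.1/(k−1).
Need P(X < 208) = 0.99 with θ tied to k this way. Start at k = 2, θ = 75.1: P(X<208) ≈ 0.764.
Too low — raise k to concentrate. Iterating converges to k ≈ 5.42.
Then θ = 75.1/(5.42−1) ≈ 17.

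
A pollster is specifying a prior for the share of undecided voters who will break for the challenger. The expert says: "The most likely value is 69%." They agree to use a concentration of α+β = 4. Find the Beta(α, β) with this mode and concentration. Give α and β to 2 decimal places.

For α,β > 1 the Beta mode is (α−1)/(α+β−2). With α+β = 4, the mode is (α−1)/2.
Set (α−1)/2 = 0.69 → α = 1 + 0.69·2 = 2.38.
β = 4 − α = 1.62.

α = 2.38, β = 1.62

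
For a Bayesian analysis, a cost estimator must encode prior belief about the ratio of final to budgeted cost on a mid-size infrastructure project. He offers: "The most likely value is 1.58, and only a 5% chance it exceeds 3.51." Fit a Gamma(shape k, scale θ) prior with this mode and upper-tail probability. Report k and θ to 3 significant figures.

Gamma(k,θ) with k>1 has mode (k−1)θ, so θ = 1.58/(k−1).
Need P(X < 3.51) = 0.95 with θ tied to k this way. Start at k = 2, θ = 1.58: P(X<3.51) ≈ 0.651.
Too low — raise k to concentrate. Iterating converges to k ≈ 5.31.
Then θ = 1.58/(5.31−1) ≈ 0.366.

k ≈ 5.31, θ ≈ 0.366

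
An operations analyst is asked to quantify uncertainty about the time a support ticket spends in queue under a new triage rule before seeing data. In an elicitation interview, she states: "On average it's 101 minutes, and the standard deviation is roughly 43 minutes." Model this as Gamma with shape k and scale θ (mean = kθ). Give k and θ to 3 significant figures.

k ≈ 5.52, θ ≈ 18.3

For Gamma(k, scale θ): mean = kθ, variance = kθ², so CV = 1/√k.
CV = SD/mean = 43/101 = 0.4257, hence k = 1/CV² = 5.52.
Then θ = mean/k = 101/5.52 = 18.3.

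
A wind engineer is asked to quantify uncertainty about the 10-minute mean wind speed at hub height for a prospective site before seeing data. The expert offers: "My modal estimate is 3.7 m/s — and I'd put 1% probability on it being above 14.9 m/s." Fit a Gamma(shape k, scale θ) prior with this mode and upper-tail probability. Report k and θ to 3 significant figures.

Gamma(k,θ) with k>1 has mode (k−1)θ, so θ = 3.7/(k−1).
Need P(X < 14.9) = 0.99 with θ tied to k this way. Start at k = 2, θ = 3.7: P(X<14.9) ≈ 0.910.
Too low — raise k to concentrate. Iterating converges to k ≈ 3.15.
Then θ = 3.7/(3.15−1) ≈ 1.72.

k ≈ 3.15, θ ≈ 1.72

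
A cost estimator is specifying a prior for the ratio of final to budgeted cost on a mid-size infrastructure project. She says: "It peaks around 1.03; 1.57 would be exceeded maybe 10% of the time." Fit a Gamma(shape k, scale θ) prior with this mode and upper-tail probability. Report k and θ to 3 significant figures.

k ≈ 11.5, θ ≈ 0.0981

Gamma(k,θ) with k>1 has mode (k−1)θ, so θ = 1.03/(k−1).
Need P(X < 1.57) = 0.9 with θ tied to k this way. Start at k = 2, θ = 1.03: P(X<1.57) ≈ 0.450.
Too low — raise k to concentrate. Iterating converges to k ≈ 11.5.
Then θ = 1.03/(11.5−1) ≈ 0.0981.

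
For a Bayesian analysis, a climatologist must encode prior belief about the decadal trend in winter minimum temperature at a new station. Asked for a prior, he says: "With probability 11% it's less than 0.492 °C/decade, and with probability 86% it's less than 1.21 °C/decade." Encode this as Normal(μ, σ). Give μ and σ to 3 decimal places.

μ = 0.874, σ = 0.311

For Normal(μ,σ), the p-quantile is μ + z_p·σ. Here z_{0.11} = -1.227, z_{0.86} = 1.08.
So 0.492 = μ − 1.227σ and 1.21 = μ + 1.08σ.
Subtracting: σ = (1.21 − 0.492)/(1.08 − (-1.227)) = 0.311.
Then μ = 0.492 − (-1.227)·0.311 = 0.874.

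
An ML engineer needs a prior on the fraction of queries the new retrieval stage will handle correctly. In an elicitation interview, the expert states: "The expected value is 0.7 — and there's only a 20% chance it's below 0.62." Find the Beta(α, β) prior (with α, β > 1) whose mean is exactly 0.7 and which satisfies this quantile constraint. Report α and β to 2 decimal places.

With mean 0.7 fixed, write α = 0.7s, β = 0.3s where s = α+β.
Need P(θ < 0.62) = 0.2 under Beta(0.7s, 0.3s). Normal approximation: (q−m)/√(m(1−m)/s) ≈ z_{0.2} = -0.842, so s ≈ 0.7·0.3·(-0.842)²/(0.62−0.7)² = 23.2.
At s = 23.2: P(θ<0.62) ≈ 0.195. Adjusting to match 0.2 gives s ≈ 22.18.
So α = 0.7·22.18 ≈ 15.52, β = 0.3·22.18 ≈ 6.65.

α ≈ 15.52, β ≈ 6.65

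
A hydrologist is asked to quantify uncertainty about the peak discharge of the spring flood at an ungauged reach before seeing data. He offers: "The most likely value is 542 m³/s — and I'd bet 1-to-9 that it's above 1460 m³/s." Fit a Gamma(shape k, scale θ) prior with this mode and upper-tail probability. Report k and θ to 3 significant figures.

k ≈ 2.95, θ ≈ 278

Gamma(k,θ) with k>1 has mode (k−1)θ, so θ = 542/(k−1).
Need P(X < 1460) = 0.9 with θ tied to k this way. Start at k = 2, θ = 542: P(X<1460) ≈ 0.750.
Too low — raise k to concentrate. Iterating converges to k ≈ 2.95.
Then θ = 542/(2.95−1) ≈ 278.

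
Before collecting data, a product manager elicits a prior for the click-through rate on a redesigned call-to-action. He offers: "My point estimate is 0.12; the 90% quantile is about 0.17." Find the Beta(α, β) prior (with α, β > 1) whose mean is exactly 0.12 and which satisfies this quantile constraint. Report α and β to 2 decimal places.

With mean 0.12 fixed, write α = 0.12s, β = 0.88s where s = α+β.
Need P(θ < 0.17) = 0.9 under Beta(0.12s, 0.88s). Normal approximation: (q−m)/√(m(1−m)/s) ≈ z_{0.9} = 1.28, so s ≈ 0.12·0.88·(1.28)²/(0.17−0.12)² = 69.4.
At s = 69.4: P(θ<0.17) ≈ 0.894. Adjusting to match 0.9 gives s ≈ 74.03.
So α = 0.12·74.03 ≈ 8.88, β = 0.88·74.03 ≈ 65.14.

α ≈ 8.88, β ≈ 65.14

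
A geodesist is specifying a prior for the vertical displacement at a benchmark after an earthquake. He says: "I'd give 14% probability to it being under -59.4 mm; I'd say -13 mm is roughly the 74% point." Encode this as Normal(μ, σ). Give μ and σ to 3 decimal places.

μ = -30.318, σ = 26.919

For Normal(μ,σ), the p-quantile is μ + z_p·σ. Here z_{0.14} = -1.08, z_{0.74} = 0.6433.
So -59.4 = μ − 1.08σ and -13 = μ + 0.6433σ.
Subtracting: σ = (-13 − -59.4)/(0.6433 − (-1.08)) = 26.919.
Then μ = -59.4 − (-1.08)·26.919 = -30.318.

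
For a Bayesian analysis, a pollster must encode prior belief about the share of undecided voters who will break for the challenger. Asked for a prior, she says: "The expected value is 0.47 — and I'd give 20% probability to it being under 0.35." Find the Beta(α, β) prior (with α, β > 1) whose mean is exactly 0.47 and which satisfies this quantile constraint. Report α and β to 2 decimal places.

With mean 0.47 fixed, write α = 0.47s, β = 0.53s where s = α+β.
Need P(θ < 0.35) = 0.2 under Beta(0.47s, 0.53s). Normal approximation: (q−m)/√(m(1−m)/s) ≈ z_{0.2} = -0.842, so s ≈ 0.47·0.53·(-0.842)²/(0.35−0.47)² = 12.3.
At s = 12.3: P(θ<0.35) ≈ 0.202. Adjusting to match 0.2 gives s ≈ 12.46.
So α = 0.47·12.46 ≈ 5.86, β = 0.53·12.46 ≈ 6.61.

α ≈ 5.86, β ≈ 6.61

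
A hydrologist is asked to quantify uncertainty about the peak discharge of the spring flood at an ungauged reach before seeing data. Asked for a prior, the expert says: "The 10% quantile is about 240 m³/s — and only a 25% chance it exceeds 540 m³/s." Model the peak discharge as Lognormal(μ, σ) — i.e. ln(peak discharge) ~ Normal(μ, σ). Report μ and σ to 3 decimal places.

μ ≈ 6.012, σ ≈ 0.415

If T ~ Lognormal(μ,σ) then ln T ~ Normal(μ,σ), so the p-quantile of ln T is μ + z_p·σ.
ln(240) = 5.481 and ln(540) = 6.292; z_{0.1} = -1.282, z_{0.75} = 0.6745.
σ = (6.292 − 5.481)/(0.6745 − (-1.282)) = 0.415.
μ = 5.481 − (-1.282)·0.415 = 6.012.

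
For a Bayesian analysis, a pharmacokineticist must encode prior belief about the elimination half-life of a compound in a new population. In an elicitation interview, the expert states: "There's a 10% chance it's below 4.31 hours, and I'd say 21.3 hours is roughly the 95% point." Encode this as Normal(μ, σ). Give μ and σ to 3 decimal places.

μ = 11.750, σ = 5.806

The p-quantile of Normal(μ,σ) is μ + z_p·σ, with z_{0.1} = -1.282 and z_{0.95} = 1.645.
Eliminate σ: μ = (z₂·x₁ − z₁·x₂)/(z₂ − z₁) = (1.645·4.31 − (-1.282)·21.3)/2.926 = 11.750.
Then σ = (x₂ − x₁)/(z₂ − z₁) = (21.3 − 4.31)/2.926 = 5.806.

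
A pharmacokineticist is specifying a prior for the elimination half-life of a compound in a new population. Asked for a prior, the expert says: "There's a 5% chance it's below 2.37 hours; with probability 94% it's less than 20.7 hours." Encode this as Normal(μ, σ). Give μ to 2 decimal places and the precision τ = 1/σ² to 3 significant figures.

μ = 11.79, τ = 0.0305

The p-quantile of Normal(μ,σ) is μ + z_p·σ, with z_{0.05} = -1.645 and z_{0.94} = 1.555.
Eliminate σ: μ = (z₂·x₁ − z₁·x₂)/(z₂ − z₁) = (1.555·2.37 − (-1.645)·20.7)/3.2 = 11.79.
Then σ = (x₂ − x₁)/(z₂ − z₁) = (20.7 − 2.37)/3.2 = 5.73.
Precision τ = 1/σ² = 1/5.729² = 0.0305.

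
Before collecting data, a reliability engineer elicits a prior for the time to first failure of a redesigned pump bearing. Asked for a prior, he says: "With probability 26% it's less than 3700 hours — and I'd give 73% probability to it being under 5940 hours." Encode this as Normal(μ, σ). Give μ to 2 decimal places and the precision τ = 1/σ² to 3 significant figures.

The p-quantile of Normal(μ,σ) is μ + z_p·σ, with z_{0.26} = -0.6433 and z_{0.73} = 0.6128.
Eliminate σ: μ = (z₂·x₁ − z₁·x₂)/(z₂ − z₁) = (0.6128·3700 − (-0.6433)·5940)/1.256 = 4847.22.
Then σ = (x₂ − x₁)/(z₂ − z₁) = (5940 − 3700)/1.256 = 1783.21.
Precision τ = 1/σ² = 1/1783² = 3.14e-07.

μ = 4847.22, τ = 3.14e-07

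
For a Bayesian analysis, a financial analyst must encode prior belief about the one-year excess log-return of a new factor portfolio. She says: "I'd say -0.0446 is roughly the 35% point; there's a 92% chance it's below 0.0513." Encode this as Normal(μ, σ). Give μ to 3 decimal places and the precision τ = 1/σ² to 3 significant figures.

For Normal(μ,σ), the p-quantile is μ + z_p·σ. Here z_{0.35} = -0.3853, z_{0.92} = 1.405.
So -0.0446 = μ − 0.3853σ and 0.0513 = μ + 1.405σ.
Subtracting: σ = (0.0513 − -0.0446)/(1.405 − (-0.3853)) = 0.054.
Then μ = -0.0446 − (-0.3853)·0.054 = -0.024.
Precision τ = 1/σ² = 1/0.05356² = 349.

μ = -0.024, τ = 349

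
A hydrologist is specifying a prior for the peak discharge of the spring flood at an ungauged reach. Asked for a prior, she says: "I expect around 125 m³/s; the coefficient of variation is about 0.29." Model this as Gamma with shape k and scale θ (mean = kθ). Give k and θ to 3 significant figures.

k ≈ 11.9, θ ≈ 10.5

For Gamma(k, scale θ): mean = kθ, variance = kθ², so CV = 1/√k.
CV = 0.29, hence k = 1/CV² = 11.9.
Then θ = mean/k = 125/11.9 = 10.5.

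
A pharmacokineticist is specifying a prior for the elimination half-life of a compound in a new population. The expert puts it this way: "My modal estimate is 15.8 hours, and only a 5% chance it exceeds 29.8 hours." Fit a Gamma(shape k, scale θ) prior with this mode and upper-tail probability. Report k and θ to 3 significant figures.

Gamma(k,θ) with k>1 has mode (k−1)θ, so θ = 15.8/(k−1).
Need P(X < 29.8) = 0.95 with θ tied to k this way. Start at k = 2, θ = 15.8: P(X<29.8) ≈ 0.562.
Too low — raise k to concentrate. Iterating converges to k ≈ 7.91.
Then θ = 15.8/(7.91−1) ≈ 2.29.

k ≈ 7.91, θ ≈ 2.29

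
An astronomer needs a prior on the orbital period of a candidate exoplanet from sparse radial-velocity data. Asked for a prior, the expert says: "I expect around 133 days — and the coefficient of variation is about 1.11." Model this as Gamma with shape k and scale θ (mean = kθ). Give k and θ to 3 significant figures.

For Gamma(k, scale θ): mean = kθ, variance = kθ², so CV = 1/√k.
CV = 1.11, hence k = 1/CV² = 0.812.
Then θ = mean/k = 133/0.812 = 164.

k ≈ 0.812, θ ≈ 164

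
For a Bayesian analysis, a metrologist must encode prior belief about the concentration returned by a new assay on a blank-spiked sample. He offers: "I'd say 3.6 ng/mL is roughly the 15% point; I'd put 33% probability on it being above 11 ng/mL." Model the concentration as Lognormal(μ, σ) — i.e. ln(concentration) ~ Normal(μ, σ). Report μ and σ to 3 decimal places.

If T ~ Lognormal(μ,σ) then ln T ~ Normal(μ,σ), so the p-quantile of ln T is μ + z_p·σ.
ln(3.6) = 1.281 and ln(11) = 2.398; z_{0.15} = -1.036, z_{0.67} = 0.4399.
σ = (2.398 − 1.281)/(0.4399 − (-1.036)) = 0.757.
μ = 1.281 − (-1.036)·0.757 = 2.065.

μ ≈ 2.065, σ ≈ 0.757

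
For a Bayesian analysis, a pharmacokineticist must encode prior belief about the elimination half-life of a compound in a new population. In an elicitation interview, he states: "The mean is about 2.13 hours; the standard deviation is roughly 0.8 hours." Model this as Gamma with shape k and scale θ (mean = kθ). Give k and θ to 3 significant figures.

k ≈ 7.09, θ ≈ 0.3

For Gamma(k, scale θ): mean = kθ, variance = kθ², so CV = 1/√k.
CV = SD/mean = 0.8/2.13 = 0.3756, hence k = 1/CV² = 7.09.
Then θ = mean/k = 2.13/7.09 = 0.3.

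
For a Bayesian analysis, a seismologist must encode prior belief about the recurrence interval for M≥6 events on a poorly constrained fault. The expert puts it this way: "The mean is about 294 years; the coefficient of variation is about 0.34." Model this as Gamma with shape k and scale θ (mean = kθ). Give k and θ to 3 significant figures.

For Gamma(k, scale θ): mean = kθ, variance = kθ², so CV = 1/√k.
CV = 0.34, hence k = 1/CV² = 8.65.
Then θ = mean/k = 294/8.65 = 34.

k ≈ 8.65, θ ≈ 34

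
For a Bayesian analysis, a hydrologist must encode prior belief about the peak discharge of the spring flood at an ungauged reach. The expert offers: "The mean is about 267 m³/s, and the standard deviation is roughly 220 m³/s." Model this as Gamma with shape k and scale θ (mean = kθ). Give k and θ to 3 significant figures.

For Gamma(k, scale θ): mean = kθ, variance = kθ², so CV = 1/√k.
CV = SD/mean = 220/267 = 0.824, hence k = 1/CV² = 1.47.
Then θ = mean/k = 267/1.47 = 181.

k ≈ 1.47, θ ≈ 181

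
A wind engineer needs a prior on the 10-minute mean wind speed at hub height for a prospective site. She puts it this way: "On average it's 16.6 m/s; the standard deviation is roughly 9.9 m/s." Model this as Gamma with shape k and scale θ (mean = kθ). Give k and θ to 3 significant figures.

For Gamma(k, scale θ): mean = kθ, variance = kθ², so CV = 1/√k.
CV = SD/mean = 9.9/16.6 = 0.5964, hence k = 1/CV² = 2.81.
Then θ = mean/k = 16.6/2.81 = 5.9.

k ≈ 2.81, θ ≈ 5.9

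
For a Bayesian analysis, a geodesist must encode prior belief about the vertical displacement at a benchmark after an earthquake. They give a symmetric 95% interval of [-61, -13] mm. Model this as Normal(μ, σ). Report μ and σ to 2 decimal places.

μ = -37.00, σ = 12.25

A symmetric 95% interval runs μ ± z·σ with z = 1.96.
Half-width = 24, so σ = 24/1.96 = 12.25.
μ is the interval midpoint, -37.00.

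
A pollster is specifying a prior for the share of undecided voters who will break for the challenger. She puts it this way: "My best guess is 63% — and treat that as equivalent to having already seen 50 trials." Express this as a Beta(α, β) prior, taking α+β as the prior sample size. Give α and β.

α = 31.5, β = 18.5

Under the effective-sample-size interpretation, Beta(α, β) has prior mean α/(α+β) and prior sample size α+β.
So α+β = 50 and α/(α+β) = 0.63, giving α = 0.63·50 = 31.5 and β = 50 − 31.5 = 18.5.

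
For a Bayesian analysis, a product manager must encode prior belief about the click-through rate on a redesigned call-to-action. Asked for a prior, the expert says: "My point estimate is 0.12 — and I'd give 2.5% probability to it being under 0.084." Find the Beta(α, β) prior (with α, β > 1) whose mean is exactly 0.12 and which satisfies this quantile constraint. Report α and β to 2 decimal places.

α ≈ 32.26, β ≈ 236.57

With mean 0.12 fixed, write α = 0.12s, β = 0.88s where s = α+β.
Need P(θ < 0.084) = 0.025 under Beta(0.12s, 0.88s). Normal approximation: (q−m)/√(m(1−m)/s) ≈ z_{0.025} = -1.96, so s ≈ 0.12·0.88·(-1.96)²/(0.084−0.12)² = 313.0.
At s = 313.0: P(θ<0.084) ≈ 0.017. Adjusting to match 0.025 gives s ≈ 268.83.
So α = 0.12·268.83 ≈ 32.26, β = 0.88·268.83 ≈ 236.57.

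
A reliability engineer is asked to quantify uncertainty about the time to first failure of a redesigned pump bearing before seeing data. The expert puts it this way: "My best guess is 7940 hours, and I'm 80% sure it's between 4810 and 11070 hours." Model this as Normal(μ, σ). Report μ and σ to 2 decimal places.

A symmetric 80% interval runs μ ± z·σ with z = 1.282.
Half-width = 3130, so σ = 3130/1.282 = 2442.35.
μ is the stated best guess, 7940.00.

μ = 7940.00, σ = 2442.35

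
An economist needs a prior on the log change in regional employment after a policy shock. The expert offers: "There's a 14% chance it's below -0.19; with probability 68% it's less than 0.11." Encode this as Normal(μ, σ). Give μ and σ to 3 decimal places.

μ = 0.019, σ = 0.194

The p-quantile of Normal(μ,σ) is μ + z_p·σ, with z_{0.14} = -1.08 and z_{0.68} = 0.4677.
Eliminate σ: μ = (z₂·x₁ − z₁·x₂)/(z₂ − z₁) = (0.4677·-0.19 − (-1.08)·0.11)/1.548 = 0.019.
Then σ = (x₂ − x₁)/(z₂ − z₁) = (0.11 − -0.19)/1.548 = 0.194.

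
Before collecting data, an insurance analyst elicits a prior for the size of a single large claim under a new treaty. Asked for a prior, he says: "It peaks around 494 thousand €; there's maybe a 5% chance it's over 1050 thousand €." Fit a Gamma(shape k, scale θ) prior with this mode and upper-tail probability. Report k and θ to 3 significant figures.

Gamma(k,θ) with k>1 has mode (k−1)θ, so θ = 494/(k−1).
Need P(X < 1050) = 0.95 with θ tied to k this way. Start at k = 2, θ = 494: P(X<1050) ≈ 0.627.
Too low — raise k to concentrate. Iterating converges to k ≈ 5.85.
Then θ = 494/(5.85−1) ≈ 102.

k ≈ 5.85, θ ≈ 102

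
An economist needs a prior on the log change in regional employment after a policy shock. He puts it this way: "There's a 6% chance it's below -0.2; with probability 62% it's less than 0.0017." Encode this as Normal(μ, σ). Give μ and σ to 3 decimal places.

μ = -0.031, σ = 0.108

The p-quantile of Normal(μ,σ) is μ + z_p·σ, with z_{0.06} = -1.555 and z_{0.62} = 0.3055.
Eliminate σ: μ = (z₂·x₁ − z₁·x₂)/(z₂ − z₁) = (0.3055·-0.2 − (-1.555)·0.0017)/1.86 = -0.031.
Then σ = (x₂ − x₁)/(z₂ − z₁) = (0.0017 − -0.2)/1.86 = 0.108.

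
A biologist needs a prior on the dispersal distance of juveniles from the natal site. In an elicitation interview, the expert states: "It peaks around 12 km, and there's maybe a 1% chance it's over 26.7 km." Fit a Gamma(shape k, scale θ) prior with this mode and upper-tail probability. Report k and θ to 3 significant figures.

k ≈ 8.52, θ ≈ 1.6

Gamma(k,θ) with k>1 has mode (k−1)θ, so θ = 12/(k−1).
Need P(X < 26.7) = 0.99 with θ tied to k this way. Start at k = 2, θ = 12: P(X<26.7) ≈ 0.651.
Too low — raise k to concentrate. Iterating converges to k ≈ 8.52.
Then θ = 12/(8.52−1) ≈ 1.6.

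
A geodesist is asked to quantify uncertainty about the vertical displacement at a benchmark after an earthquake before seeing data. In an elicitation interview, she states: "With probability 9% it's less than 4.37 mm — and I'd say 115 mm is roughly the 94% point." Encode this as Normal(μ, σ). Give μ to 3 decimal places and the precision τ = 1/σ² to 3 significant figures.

For Normal(μ,σ), the p-quantile is μ + z_p·σ. Here z_{0.09} = -1.341, z_{0.94} = 1.555.
So 4.37 = μ − 1.341σ and 115 = μ + 1.555σ.
Subtracting: σ = (115 − 4.37)/(1.555 − (-1.341)) = 38.207.
Then μ = 4.37 − (-1.341)·38.207 = 55.596.
Precision τ = 1/σ² = 1/38.21² = 0.000685.

μ = 55.596, τ = 0.000685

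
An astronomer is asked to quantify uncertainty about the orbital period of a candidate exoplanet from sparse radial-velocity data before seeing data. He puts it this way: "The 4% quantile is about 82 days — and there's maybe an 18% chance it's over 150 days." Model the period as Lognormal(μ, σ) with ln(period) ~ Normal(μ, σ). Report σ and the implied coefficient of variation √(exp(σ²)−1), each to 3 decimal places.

σ ≈ 0.227, CV ≈ 0.229

If T ~ Lognormal(μ,σ) then ln T ~ Normal(μ,σ), so the p-quantile of ln T is μ + z_p·σ.
ln(82) = 4.407 and ln(150) = 5.011; z_{0.04} = -1.751, z_{0.82} = 0.9154.
σ = (5.011 − 4.407)/(0.9154 − (-1.751)) = 0.227.
μ = 4.407 − (-1.751)·0.227 = 4.803.
CV = √(exp(σ²)−1) = √(exp(0.0513)−1) = 0.229.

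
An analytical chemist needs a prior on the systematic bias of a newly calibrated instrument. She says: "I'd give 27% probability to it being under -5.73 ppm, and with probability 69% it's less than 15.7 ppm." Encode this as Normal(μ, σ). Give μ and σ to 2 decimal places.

μ = 6.12, σ = 19.33

For Normal(μ,σ), the p-quantile is μ + z_p·σ. Here z_{0.27} = -0.6128, z_{0.69} = 0.4959.
So -5.73 = μ − 0.6128σ and 15.7 = μ + 0.4959σ.
Subtracting: σ = (15.7 − -5.73)/(0.4959 − (-0.6128)) = 19.33.
Then μ = -5.73 − (-0.6128)·19.33 = 6.12.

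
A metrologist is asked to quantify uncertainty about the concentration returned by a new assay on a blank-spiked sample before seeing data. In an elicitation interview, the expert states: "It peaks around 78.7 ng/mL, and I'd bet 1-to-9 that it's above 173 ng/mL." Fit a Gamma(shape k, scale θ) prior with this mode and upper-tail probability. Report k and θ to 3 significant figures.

k ≈ 4.1, θ ≈ 25.4

Gamma(k,θ) with k>1 has mode (k−1)θ, so θ = 78.7/(k−1).
Need P(X < 173) = 0.9 with θ tied to k this way. Start at k = 2, θ = 78.7: P(X<173) ≈ 0.645.
Too low — raise k to concentrate. Iterating converges to k ≈ 4.1.
Then θ = 78.7/(4.1−1) ≈ 25.4.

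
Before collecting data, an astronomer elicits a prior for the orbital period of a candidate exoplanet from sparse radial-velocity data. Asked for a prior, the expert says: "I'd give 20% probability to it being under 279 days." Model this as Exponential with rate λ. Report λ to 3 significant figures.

P(T < 279.0) = 1 − e^(−λ·279.0) = 0.2, so λ = −ln(1−0.2)/279.0 = −ln(0.8)/279.0 = 0.0008.

λ ≈ 0.0008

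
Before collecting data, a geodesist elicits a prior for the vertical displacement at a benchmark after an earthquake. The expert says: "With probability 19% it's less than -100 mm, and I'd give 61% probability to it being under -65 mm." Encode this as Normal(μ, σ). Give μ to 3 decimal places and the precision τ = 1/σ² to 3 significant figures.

The p-quantile of Normal(μ,σ) is μ + z_p·σ, with z_{0.19} = -0.8779 and z_{0.61} = 0.2793.
Eliminate σ: μ = (z₂·x₁ − z₁·x₂)/(z₂ − z₁) = (0.2793·-100 − (-0.8779)·-65)/1.157 = -73.448.
Then σ = (x₂ − x₁)/(z₂ − z₁) = (-65 − -100)/1.157 = 30.245.
Precision τ = 1/σ² = 1/30.25² = 0.00109.

μ = -73.448, τ = 0.00109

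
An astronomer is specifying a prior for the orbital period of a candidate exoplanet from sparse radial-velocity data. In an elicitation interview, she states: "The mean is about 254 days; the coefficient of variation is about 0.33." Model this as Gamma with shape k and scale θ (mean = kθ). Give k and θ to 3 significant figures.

k ≈ 9.18, θ ≈ 27.7

For Gamma(k, scale θ): mean = kθ, variance = kθ², so CV = 1/√k.
CV = 0.33, hence k = 1/CV² = 9.18.
Then θ = mean/k = 254/9.18 = 27.7.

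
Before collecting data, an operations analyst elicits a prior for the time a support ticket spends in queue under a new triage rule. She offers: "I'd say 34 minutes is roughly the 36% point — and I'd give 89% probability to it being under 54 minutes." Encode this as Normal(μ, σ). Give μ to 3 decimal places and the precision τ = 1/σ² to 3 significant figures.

For Normal(μ,σ), the p-quantile is μ + z_p·σ. Here z_{0.36} = -0.3585, z_{0.89} = 1.227.
So 34 = μ − 0.3585σ and 54 = μ + 1.227σ.
Subtracting: σ = (54 − 34)/(1.227 − (-0.3585)) = 12.618.
Then μ = 34 − (-0.3585)·12.618 = 38.523.
Precision τ = 1/σ² = 1/12.62² = 0.00628.

μ = 38.523, τ = 0.00628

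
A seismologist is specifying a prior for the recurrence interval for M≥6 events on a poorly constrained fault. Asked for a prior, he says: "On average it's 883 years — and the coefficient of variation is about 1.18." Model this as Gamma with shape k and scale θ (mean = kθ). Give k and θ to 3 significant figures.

k ≈ 0.718, θ ≈ 1230

For Gamma(k, scale θ): mean = kθ, variance = kθ², so CV = 1/√k.
CV = 1.18, hence k = 1/CV² = 0.718.
Then θ = mean/k = 883/0.718 = 1230.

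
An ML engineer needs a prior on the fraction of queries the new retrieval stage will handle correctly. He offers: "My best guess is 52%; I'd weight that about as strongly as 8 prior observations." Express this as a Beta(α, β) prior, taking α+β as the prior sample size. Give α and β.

Under the effective-sample-size interpretation, Beta(α, β) has prior mean α/(α+β) and prior sample size α+β.
So α+β = 8 and α/(α+β) = 0.52, giving α = 0.52·8 = 4.16 and β = 8 − 4.16 = 3.84.

α = 4.16, β = 3.84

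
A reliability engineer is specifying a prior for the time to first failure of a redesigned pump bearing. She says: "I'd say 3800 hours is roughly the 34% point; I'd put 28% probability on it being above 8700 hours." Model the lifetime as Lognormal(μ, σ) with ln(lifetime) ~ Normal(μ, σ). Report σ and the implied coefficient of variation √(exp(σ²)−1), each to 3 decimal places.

If T ~ Lognormal(μ,σ) then ln T ~ Normal(μ,σ), so the p-quantile of ln T is μ + z_p·σ.
ln(3800) = 8.243 and ln(8700) = 9.071; z_{0.34} = -0.4125, z_{0.72} = 0.5828.
σ = (9.071 − 8.243)/(0.5828 − (-0.4125)) = 0.832.
μ = 8.243 − (-0.4125)·0.832 = 8.586.
CV = √(exp(σ²)−1) = √(exp(0.6926)−1) = 0.999.

σ ≈ 0.832, CV ≈ 0.999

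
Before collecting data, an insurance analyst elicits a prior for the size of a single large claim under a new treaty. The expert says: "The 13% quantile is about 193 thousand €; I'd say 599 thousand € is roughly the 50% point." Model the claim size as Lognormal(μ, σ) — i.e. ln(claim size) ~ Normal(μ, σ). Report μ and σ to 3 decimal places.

μ ≈ 6.395, σ ≈ 1.005

If T ~ Lognormal(μ,σ) then ln T ~ Normal(μ,σ), so the p-quantile of ln T is μ + z_p·σ.
ln(193) = 5.263 and ln(599) = 6.395; z_{0.13} = -1.126, z_{0.5} = 0.
σ = (6.395 − 5.263)/(0 − (-1.126)) = 1.005.
μ = 5.263 − (-1.126)·1.005 = 6.395.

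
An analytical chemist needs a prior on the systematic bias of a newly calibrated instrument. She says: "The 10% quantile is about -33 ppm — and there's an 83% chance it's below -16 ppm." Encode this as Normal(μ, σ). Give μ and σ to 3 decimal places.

μ = -23.255, σ = 7.604

The p-quantile of Normal(μ,σ) is μ + z_p·σ, with z_{0.1} = -1.282 and z_{0.83} = 0.9542.
Eliminate σ: μ = (z₂·x₁ − z₁·x₂)/(z₂ − z₁) = (0.9542·-33 − (-1.282)·-16)/2.236 = -23.255.
Then σ = (x₂ − x₁)/(z₂ − z₁) = (-16 − -33)/2.236 = 7.604.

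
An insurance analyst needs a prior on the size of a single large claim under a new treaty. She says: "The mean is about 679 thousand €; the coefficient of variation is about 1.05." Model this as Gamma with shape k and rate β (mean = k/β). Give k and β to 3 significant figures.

For Gamma(k, rate β): mean = k/β, variance = k/β², so CV = 1/√k.
CV = 1.05, hence k = 1/CV² = 0.907.
Then β = k/mean = 0.907/679 = 0.00134.

k ≈ 0.907, β ≈ 0.00134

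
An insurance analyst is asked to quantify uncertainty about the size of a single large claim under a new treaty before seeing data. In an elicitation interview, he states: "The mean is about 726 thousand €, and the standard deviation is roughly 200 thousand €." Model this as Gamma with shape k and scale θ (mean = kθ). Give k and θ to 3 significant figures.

k ≈ 13.2, θ ≈ 55.1

For Gamma(k, scale θ): mean = kθ, variance = kθ², so CV = 1/√k.
CV = SD/mean = 200/726 = 0.2755, hence k = 1/CV² = 13.2.
Then θ = mean/k = 726/13.2 = 55.1.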